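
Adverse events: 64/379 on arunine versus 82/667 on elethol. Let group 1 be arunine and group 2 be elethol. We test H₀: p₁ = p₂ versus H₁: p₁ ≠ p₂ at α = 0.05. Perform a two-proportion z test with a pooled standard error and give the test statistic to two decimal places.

z = 2.06

p̂₁ = 64/379 = 0.1689, p̂₂ = 82/667 = 0.1229.
Pooled p̂ = (64+82)/(379+667) = 146/1046 = 0.1396.
SE = √(0.120097 × 0.00413777) = 0.0223.
z = (0.1689 − 0.1229)/0.0223 = 0.0460/0.0223 = 2.06.
p-value = 2·P(Z > 2.060) ≈ 0.0394; since p < α = 0.05, reject H₀.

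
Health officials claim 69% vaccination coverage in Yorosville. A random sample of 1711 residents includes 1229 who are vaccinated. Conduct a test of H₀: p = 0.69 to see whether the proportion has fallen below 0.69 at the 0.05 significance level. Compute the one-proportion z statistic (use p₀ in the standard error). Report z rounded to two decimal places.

z = 2.53

p̂ = 1229/1711 ≈ 0.7183.
SE = √(p₀(1−p₀)/n) = √(0.2139/1711) = 0.0112.
z = (0.7183 − 0.69)/0.0112 = 0.0283/0.0112 = 2.53.
p-value = P(Z < 2.530) ≈ 0.9943. With α = 0.05, fail to reject H₀.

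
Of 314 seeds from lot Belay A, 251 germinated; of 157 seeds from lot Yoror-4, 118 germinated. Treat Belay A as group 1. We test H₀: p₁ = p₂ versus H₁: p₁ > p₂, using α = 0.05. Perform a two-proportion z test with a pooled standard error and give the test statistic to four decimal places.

p̂₁ = 251/314 ≈ 0.799363, p̂₂ = 118/157 ≈ 0.751592.
Pooled p̂ = (251+118)/(314+157) = 369/471 = 0.783439.
SE = √(0.169662 × 0.00955414) = 0.040261.
z = (0.799363 − 0.751592)/0.040261 = 0.047771/0.040261 = 1.1865.
p-value = P(Z > 1.187) ≈ 0.1177. With α = 0.05, fail to reject H₀.

z = 1.1865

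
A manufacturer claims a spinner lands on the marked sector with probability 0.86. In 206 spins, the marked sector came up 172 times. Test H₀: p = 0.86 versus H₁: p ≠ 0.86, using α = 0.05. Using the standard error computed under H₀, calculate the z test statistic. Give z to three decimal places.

z = -1.036

p̂ = 172/206 ≈ 0.83495.
SE = √(p₀(1−p₀)/n) = √(0.1204/206) = 0.02418.
z = (0.83495 − 0.86)/0.02418 = -0.02505/0.02418 = -1.036.
p-value = 2·P(Z > 1.036) ≈ 0.3002; since p > α = 0.05, fail to reject H₀.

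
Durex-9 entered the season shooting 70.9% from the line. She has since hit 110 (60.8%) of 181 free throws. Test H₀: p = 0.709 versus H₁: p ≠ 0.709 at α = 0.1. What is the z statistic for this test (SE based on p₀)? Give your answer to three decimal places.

z = -2.999

p̂ = 110/181 ≈ 0.607735.
Standard error under H₀: √(0.709×0.291/181) = 0.033762.
z = (0.607735 − 0.709)/0.033762 = -0.101265/0.033762 = -2.999.
Two-sided p-value ≈ 2·Φ(−2.999) = 0.0027; since p < α = 0.1, reject H₀.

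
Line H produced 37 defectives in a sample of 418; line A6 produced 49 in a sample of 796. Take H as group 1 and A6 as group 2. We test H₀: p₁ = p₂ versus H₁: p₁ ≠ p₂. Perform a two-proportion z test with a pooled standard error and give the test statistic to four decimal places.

p̂₁ = 37/418 ≈ 0.088517, p̂₂ = 49/796 ≈ 0.061558.
Pooled p̂ = (37+49)/(418+796) = 86/1214 = 0.070840.
SE = √(0.0658219 × 0.00364863) = 0.015497.
z = (0.088517 − 0.061558)/0.015497 = 0.026959/0.015497 = 1.7396.
Two-sided p-value ≈ 2·Φ(−1.740) = 0.0819.

z = 1.7396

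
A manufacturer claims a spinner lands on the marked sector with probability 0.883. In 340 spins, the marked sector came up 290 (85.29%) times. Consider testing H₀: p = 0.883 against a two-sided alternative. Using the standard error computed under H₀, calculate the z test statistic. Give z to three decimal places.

z = -1.724

p̂ = 290/340 = 0.852941.
Standard error under H₀: √(0.883×0.117/340) = 0.017431.
z = (0.852941 − 0.883)/0.017431 = -0.030059/0.017431 = -1.724.
Two-sided p-value ≈ 2·Φ(−1.724) = 0.0846.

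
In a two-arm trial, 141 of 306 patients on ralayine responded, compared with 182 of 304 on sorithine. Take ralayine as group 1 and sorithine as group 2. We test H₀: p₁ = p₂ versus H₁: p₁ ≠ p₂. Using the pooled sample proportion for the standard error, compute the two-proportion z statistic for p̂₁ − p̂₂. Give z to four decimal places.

z = -3.4118

p̂₁ = 141/306 ≈ 0.460784, p̂₂ = 182/304 ≈ 0.598684.
Pooled p̂ = (141+182)/(306+304) = 323/610 = 0.529508.
SE = √(p̂(1−p̂)(1/n₁+1/n₂)) = √(0.529508·0.470492·0.00655745) = √(0.00163365) = 0.040418.
z = (0.460784 − 0.598684)/0.040418 = -0.137900/0.040418 = -3.4118.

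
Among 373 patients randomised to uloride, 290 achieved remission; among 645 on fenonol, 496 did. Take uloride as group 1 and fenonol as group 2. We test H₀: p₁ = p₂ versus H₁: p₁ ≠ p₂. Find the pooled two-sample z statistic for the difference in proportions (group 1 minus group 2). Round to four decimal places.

z = 0.3111

p̂₁ = 290/373 ≈ 0.777480, p̂₂ = 496/645 ≈ 0.768992.
Pooled p̂ = (290+496)/(373+645) = 786/1018 = 0.772102.
SE = √(p̂(1−p̂)(1/n₁+1/n₂)) = √(0.772102·0.227898·0.00423135) = √(0.000744551) = 0.027286.
z = (0.777480 − 0.768992)/0.027286 = 0.008488/0.027286 = 0.3111.
p-value = 2·P(Z > 0.311) ≈ 0.7558.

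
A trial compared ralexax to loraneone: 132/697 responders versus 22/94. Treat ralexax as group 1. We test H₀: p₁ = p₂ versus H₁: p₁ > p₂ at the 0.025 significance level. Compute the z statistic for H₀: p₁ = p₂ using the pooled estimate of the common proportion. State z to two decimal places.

z = -1.03

p̂₁ = 132/697 ≈ 0.1894, p̂₂ = 22/94 ≈ 0.2340.
Pooled p̂ = (132+22)/(697+94) = 154/791 = 0.1947.
SE = √(0.156786 × 0.012073) = 0.0435.
z = (0.1894 − 0.2340)/0.0435 = -0.0446/0.0435 = -1.03.
p-value = P(Z > -1.026) ≈ 0.8477; since p > α = 0.025, fail to reject H₀.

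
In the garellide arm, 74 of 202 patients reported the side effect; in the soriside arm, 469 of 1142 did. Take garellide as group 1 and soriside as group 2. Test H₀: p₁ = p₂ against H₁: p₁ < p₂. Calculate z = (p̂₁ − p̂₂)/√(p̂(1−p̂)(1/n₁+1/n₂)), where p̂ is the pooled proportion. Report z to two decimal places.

p̂₁ = 74/202 ≈ 0.3663, p̂₂ = 469/1142 ≈ 0.4107.
Pooled p̂ = (74+469)/(202+1142) = 543/1344 = 0.4040.
SE = √(0.240787 × 0.00582615) = 0.0375.
z = (0.3663 − 0.4107)/0.0375 = -0.0444/0.0375 = -1.18.

z = -1.18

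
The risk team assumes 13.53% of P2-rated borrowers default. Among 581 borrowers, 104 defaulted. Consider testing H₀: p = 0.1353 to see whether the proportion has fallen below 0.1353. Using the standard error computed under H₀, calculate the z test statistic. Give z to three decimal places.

p̂ = 104/581 = 0.17900.
SE = √(p₀(1−p₀)/n) = √(0.11699/581) = 0.01419.
z = (0.17900 − 0.1353)/0.01419 = 0.04370/0.01419 = 3.080.

z = 3.080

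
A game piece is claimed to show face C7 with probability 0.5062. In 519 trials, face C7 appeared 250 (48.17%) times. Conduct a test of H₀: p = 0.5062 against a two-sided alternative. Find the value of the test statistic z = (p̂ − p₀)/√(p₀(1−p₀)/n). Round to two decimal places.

p̂ = 250/519 = 0.4817.
SE = √(p₀(1−p₀)/n) = √(0.24996/519) = 0.0219.
z = (0.4817 − 0.5062)/0.0219 = -0.0245/0.0219 = -1.12.
p-value = 2·P(Z > 1.117) ≈ 0.2642.

z = -1.12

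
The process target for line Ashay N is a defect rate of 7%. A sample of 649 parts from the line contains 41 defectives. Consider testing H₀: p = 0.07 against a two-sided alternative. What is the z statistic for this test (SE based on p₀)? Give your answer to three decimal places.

z = -0.682

p̂ = 41/649 = 0.06317.
Standard error under H₀: √(0.07×0.93/649) = 0.01002.
z = (0.06317 − 0.07)/0.01002 = -0.00683/0.01002 = -0.682.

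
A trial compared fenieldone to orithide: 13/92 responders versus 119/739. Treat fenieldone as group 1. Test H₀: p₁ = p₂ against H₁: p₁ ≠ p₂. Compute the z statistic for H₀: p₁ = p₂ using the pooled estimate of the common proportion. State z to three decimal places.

p̂₁ = 13/92 ≈ 0.14130, p̂₂ = 119/739 ≈ 0.16103.
Pooled p̂ = (13+119)/(92+739) = 132/831 = 0.15884.
SE = √(0.133613 × 0.0122227) = 0.04041.
z = (0.14130 − 0.16103)/0.04041 = -0.01973/0.04041 = -0.488.

z = -0.488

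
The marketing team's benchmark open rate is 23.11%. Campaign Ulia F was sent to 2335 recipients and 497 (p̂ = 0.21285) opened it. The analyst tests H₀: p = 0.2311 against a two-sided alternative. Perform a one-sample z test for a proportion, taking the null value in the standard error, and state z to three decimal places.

p̂ = 497/2335 ≈ 0.212848.
SE = √(p₀(1−p₀)/n) = √(0.17769/2335) = 0.008724.
z = (0.212848 − 0.2311)/0.008724 = -0.018252/0.008724 = -2.092.

z = -2.092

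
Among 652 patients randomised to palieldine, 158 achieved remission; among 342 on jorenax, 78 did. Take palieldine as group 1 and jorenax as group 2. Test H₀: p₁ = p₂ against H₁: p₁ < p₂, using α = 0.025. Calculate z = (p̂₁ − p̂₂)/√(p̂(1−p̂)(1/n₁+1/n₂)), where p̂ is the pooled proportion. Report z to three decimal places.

p̂₁ = 158/652 = 0.24233, p̂₂ = 78/342 = 0.22807.
Pooled p̂ = (158+78)/(652+342) = 236/994 = 0.23742.
SE = √(p̂(1−p̂)(1/n₁+1/n₂)) = √(0.23742·0.76258·0.00445772) = √(0.000807088) = 0.02841.
z = (0.24233 − 0.22807)/0.02841 = 0.01426/0.02841 = 0.502.
p-value = P(Z < 0.502) ≈ 0.6922; since p > α = 0.025, fail to reject H₀.

z = 0.502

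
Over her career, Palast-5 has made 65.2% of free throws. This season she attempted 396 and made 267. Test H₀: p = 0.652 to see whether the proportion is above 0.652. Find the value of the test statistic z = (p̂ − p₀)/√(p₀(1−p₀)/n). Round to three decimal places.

p̂ = 267/396 = 0.67424.
Standard error under H₀: √(0.652×0.348/396) = 0.02394.
z = (0.67424 − 0.652)/0.02394 = 0.02224/0.02394 = 0.929.

z = 0.929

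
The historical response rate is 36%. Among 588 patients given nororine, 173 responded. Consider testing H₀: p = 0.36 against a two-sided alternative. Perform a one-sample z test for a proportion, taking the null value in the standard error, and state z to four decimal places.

z = -3.3232

p̂ = 173/588 = 0.294218.
SE = √(p₀(1−p₀)/n) = √(0.2304/588) = 0.019795.
z = (0.294218 − 0.36)/0.019795 = -0.065782/0.019795 = -3.3232.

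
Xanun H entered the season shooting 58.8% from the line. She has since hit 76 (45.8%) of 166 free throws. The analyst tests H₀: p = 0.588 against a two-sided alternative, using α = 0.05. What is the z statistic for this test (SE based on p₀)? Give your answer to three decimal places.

p̂ = 76/166 ≈ 0.457831.
SE = √(p₀(1−p₀)/n) = √(0.24226/166) = 0.038202.
z = (0.457831 − 0.588)/0.038202 = -0.130169/0.038202 = -3.407.
Two-sided p-value ≈ 2·Φ(−3.407) = 0.0007; since p < α = 0.05, reject H₀.

z = -3.407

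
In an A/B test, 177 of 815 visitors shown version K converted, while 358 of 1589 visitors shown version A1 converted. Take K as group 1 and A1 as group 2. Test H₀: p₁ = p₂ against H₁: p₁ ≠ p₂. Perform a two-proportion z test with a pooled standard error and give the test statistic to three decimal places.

z = -0.453

p̂₁ = 177/815 = 0.21718, p̂₂ = 358/1589 = 0.22530.
Pooled p̂ = (177+358)/(815+1589) = 535/2404 = 0.22255.
SE = √(0.173019 × 0.00185632) = 0.01792.
z = (0.21718 − 0.22530)/0.01792 = -0.00812/0.01792 = -0.453.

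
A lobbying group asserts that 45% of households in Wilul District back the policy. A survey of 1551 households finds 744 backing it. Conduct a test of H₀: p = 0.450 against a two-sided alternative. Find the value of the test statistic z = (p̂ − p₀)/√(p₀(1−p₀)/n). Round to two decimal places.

z = 2.35

p̂ = 744/1551 = 0.47969.
Standard error under H₀: √(0.45×0.55/1551) = 0.01263.
z = (0.47969 − 0.45)/0.01263 = 0.02969/0.01263 = 2.35.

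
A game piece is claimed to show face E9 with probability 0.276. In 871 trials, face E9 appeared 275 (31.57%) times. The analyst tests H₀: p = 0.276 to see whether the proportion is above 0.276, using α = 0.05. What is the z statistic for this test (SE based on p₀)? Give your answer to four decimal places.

p̂ = 275/871 ≈ 0.3157290.
SE = √(p₀(1−p₀)/n) = √(0.19982/871) = 0.0151466.
z = (0.3157290 − 0.276)/0.0151466 = 0.0397290/0.0151466 = 2.6230.
p-value = P(Z > 2.623) ≈ 0.0044; since p < α = 0.05, reject H₀.

z = 2.6230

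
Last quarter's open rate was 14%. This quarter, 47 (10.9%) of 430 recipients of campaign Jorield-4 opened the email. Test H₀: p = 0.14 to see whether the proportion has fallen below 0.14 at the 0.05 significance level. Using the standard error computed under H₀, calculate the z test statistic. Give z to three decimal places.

z = -1.835

p̂ = 47/430 = 0.10930.
Standard error under H₀: √(0.14×0.86/430) = 0.01673.
z = (0.10930 − 0.14)/0.01673 = -0.03070/0.01673 = -1.835.
p-value = P(Z < -1.835) ≈ 0.0333, so at α = 0.05 we reject H₀.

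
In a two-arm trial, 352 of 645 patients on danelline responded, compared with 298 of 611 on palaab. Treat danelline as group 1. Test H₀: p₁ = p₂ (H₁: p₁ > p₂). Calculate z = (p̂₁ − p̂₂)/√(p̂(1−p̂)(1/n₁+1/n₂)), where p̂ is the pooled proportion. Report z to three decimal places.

p̂₁ = 352/645 ≈ 0.54574, p̂₂ = 298/611 ≈ 0.48773.
Pooled p̂ = (352+298)/(645+611) = 650/1256 = 0.51752.
SE = √(0.249693 × 0.00318705) = 0.02821.
z = (0.54574 − 0.48773)/0.02821 = 0.05801/0.02821 = 2.056.

z = 2.056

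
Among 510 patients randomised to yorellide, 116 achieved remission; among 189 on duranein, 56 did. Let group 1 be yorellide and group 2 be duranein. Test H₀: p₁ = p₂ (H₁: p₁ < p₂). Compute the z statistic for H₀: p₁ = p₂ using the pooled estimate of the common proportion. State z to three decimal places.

p̂₁ = 116/510 ≈ 0.22745, p̂₂ = 56/189 ≈ 0.29630.
Pooled p̂ = (116+56)/(510+189) = 172/699 = 0.24607.
SE = √(0.185517 × 0.00725179) = 0.03668.
z = (0.22745 − 0.29630)/0.03668 = -0.06885/0.03668 = -1.877.

z = -1.877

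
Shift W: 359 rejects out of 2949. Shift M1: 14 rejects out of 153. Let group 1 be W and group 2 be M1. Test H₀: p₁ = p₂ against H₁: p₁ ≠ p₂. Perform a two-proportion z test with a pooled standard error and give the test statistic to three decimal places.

p̂₁ = 359/2949 ≈ 0.12174, p̂₂ = 14/153 ≈ 0.09150.
Pooled p̂ = (359+14)/(2949+153) = 373/3102 = 0.12025.
SE = √(0.105786 × 0.00687505) = 0.02697.
z = (0.12174 − 0.09150)/0.02697 = 0.03024/0.02697 = 1.121.
Two-sided p-value ≈ 2·Φ(−1.121) = 0.2623.

z = 1.121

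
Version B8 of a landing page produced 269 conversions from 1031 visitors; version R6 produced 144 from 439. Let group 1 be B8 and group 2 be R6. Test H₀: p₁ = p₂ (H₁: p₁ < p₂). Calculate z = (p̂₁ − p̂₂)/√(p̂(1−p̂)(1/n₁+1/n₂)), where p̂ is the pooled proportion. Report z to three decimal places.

p̂₁ = 269/1031 ≈ 0.26091, p̂₂ = 144/439 ≈ 0.32802.
Pooled p̂ = (269+144)/(1031+439) = 413/1470 = 0.28095.
SE = √(p̂(1−p̂)(1/n₁+1/n₂)) = √(0.28095·0.71905·0.00324784) = √(0.000656122) = 0.02561.
z = (0.26091 − 0.32802)/0.02561 = -0.06711/0.02561 = -2.620.

z = -2.620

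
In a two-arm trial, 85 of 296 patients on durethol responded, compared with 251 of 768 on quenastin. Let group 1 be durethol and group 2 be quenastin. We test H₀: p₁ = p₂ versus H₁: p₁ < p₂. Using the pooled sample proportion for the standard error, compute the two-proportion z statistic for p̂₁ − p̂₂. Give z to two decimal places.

p̂₁ = 85/296 ≈ 0.2872, p̂₂ = 251/768 ≈ 0.3268.
Pooled p̂ = (85+251)/(296+768) = 336/1064 = 0.3158.
SE = √(0.216066 × 0.00468046) = 0.0318.
z = (0.2872 − 0.3268)/0.0318 = -0.0396/0.0318 = -1.25.

z = -1.25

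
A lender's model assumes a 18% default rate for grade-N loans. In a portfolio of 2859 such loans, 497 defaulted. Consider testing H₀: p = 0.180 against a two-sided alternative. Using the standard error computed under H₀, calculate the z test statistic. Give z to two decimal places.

z = -0.86

p̂ = 497/2859 ≈ 0.1738.
SE = √(p₀(1−p₀)/n) = √(0.1476/2859) = 0.0072.
z = (0.1738 − 0.18)/0.0072 = -0.0062/0.0072 = -0.86.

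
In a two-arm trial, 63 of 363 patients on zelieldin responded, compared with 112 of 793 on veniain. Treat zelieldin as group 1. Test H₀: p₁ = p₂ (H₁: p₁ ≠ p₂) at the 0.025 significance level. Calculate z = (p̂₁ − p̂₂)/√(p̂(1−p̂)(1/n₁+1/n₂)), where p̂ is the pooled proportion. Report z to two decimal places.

p̂₁ = 63/363 ≈ 0.17355, p̂₂ = 112/793 ≈ 0.14124.
Pooled p̂ = (63+112)/(363+793) = 175/1156 = 0.15138.
SE = √(0.128467 × 0.00401585) = 0.02271.
z = (0.17355 − 0.14124)/0.02271 = 0.03231/0.02271 = 1.42.
p-value = 2·P(Z > 1.423) ≈ 0.1548; since p > α = 0.025, fail to reject H₀.

z = 1.42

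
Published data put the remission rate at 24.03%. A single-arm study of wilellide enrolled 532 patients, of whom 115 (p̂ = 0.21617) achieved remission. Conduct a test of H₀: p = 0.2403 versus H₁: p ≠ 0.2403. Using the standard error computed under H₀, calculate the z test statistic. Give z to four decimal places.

p̂ = 115/532 = 0.216165.
Under H₀, SE = √(0.2403·0.7597/532) = √(0.00034315) = 0.018524.
z = (0.216165 − 0.2403)/0.018524 = -0.024135/0.018524 = -1.3029.
Two-sided p-value ≈ 2·Φ(−1.303) = 0.1926.

z = -1.3029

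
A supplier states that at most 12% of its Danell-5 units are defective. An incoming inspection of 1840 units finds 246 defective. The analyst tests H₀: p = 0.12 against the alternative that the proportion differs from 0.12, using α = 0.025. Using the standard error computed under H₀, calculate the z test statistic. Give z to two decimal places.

p̂ = 246/1840 ≈ 0.13370.
Under H₀, SE = √(0.12·0.88/1840) = √(5.73913e-05) = 0.00758.
z = (0.13370 − 0.12)/0.00758 = 0.01370/0.00758 = 1.81.
Two-sided p-value ≈ 2·Φ(−1.808) = 0.0706. With α = 0.025, fail to reject H₀.

z = 1.81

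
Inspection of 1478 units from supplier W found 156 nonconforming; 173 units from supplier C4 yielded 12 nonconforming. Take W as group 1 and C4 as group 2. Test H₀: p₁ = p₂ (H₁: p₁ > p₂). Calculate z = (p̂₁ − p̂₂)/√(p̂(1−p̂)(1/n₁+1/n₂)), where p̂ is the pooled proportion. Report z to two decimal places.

z = 1.49

p̂₁ = 156/1478 = 0.1055, p̂₂ = 12/173 = 0.0694.
Pooled p̂ = (156+12)/(1478+173) = 168/1651 = 0.1018.
SE = √(p̂(1−p̂)(1/n₁+1/n₂)) = √(0.1018·0.8982·0.00645694) = √(0.000590178) = 0.0243.
z = (0.1055 − 0.0694)/0.0243 = 0.0361/0.0243 = 1.49.
p-value = P(Z > 1.489) ≈ 0.0682.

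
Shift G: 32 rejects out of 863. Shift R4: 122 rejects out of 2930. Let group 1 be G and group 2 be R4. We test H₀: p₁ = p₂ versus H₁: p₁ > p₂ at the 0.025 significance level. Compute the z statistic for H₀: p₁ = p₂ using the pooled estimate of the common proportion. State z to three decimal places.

z = -0.596

p̂₁ = 32/863 = 0.037080, p̂₂ = 122/2930 = 0.041638.
Pooled p̂ = (32+122)/(863+2930) = 154/3793 = 0.040601.
SE = √(0.0389527 × 0.00150005) = 0.007644.
z = (0.037080 − 0.041638)/0.007644 = -0.004558/0.007644 = -0.596.
p-value = P(Z > -0.596) ≈ 0.7245, so at α = 0.025 we fail to reject H₀.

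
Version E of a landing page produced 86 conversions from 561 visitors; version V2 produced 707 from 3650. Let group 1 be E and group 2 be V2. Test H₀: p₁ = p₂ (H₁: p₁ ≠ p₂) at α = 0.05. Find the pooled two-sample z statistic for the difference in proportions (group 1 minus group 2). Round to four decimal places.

z = -2.2787

p̂₁ = 86/561 = 0.153298, p̂₂ = 707/3650 = 0.193699.
Pooled p̂ = (86+707)/(561+3650) = 793/4211 = 0.188316.
SE = √(0.152853 × 0.0020565) = 0.017730.
z = (0.153298 − 0.193699)/0.017730 = -0.040401/0.017730 = -2.2787.
Two-sided p-value ≈ 2·Φ(−2.279) = 0.0227; since p < α = 0.05, reject H₀.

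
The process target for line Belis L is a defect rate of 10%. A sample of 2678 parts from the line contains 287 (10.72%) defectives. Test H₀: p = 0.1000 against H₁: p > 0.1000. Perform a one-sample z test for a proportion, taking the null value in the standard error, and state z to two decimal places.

p̂ = 287/2678 ≈ 0.1072.
SE = √(p₀(1−p₀)/n) = √(0.09/2678) = 0.0058.
z = (0.1072 − 0.1)/0.0058 = 0.0072/0.0058 = 1.24.

z = 1.24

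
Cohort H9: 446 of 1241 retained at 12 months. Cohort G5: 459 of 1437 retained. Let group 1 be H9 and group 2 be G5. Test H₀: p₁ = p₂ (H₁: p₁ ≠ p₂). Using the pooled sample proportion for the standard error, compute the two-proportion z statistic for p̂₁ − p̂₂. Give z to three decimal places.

p̂₁ = 446/1241 = 0.35939, p̂₂ = 459/1437 = 0.31942.
Pooled p̂ = (446+459)/(1241+1437) = 905/2678 = 0.33794.
SE = √(p̂(1−p̂)(1/n₁+1/n₂)) = √(0.33794·0.66206·0.0015017) = √(0.000335984) = 0.01833.
z = (0.35939 − 0.31942)/0.01833 = 0.03997/0.01833 = 2.181.
p-value = 2·P(Z > 2.181) ≈ 0.0292.

z = 2.181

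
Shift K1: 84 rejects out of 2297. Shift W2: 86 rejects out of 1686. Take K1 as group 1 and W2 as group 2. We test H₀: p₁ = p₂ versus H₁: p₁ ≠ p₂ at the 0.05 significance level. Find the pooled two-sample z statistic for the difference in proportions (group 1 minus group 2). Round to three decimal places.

p̂₁ = 84/2297 ≈ 0.036569, p̂₂ = 86/1686 ≈ 0.051008.
Pooled p̂ = (84+86)/(2297+1686) = 170/3983 = 0.042681.
SE = √(p̂(1−p̂)(1/n₁+1/n₂)) = √(0.042681·0.957319·0.00102847) = √(4.2023e-05) = 0.006483.
z = (0.036569 − 0.051008)/0.006483 = -0.014439/0.006483 = -2.227.
p-value = 2·P(Z > 2.227) ≈ 0.0259, so at α = 0.05 we reject H₀.

z = -2.227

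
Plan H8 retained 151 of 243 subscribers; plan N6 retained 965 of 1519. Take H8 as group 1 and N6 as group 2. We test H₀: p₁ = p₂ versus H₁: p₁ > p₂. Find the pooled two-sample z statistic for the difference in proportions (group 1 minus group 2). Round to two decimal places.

p̂₁ = 151/243 = 0.6214, p̂₂ = 965/1519 = 0.6353.
Pooled p̂ = (151+965)/(243+1519) = 1116/1762 = 0.6334.
SE = √(0.232212 × 0.00477355) = 0.0333.
z = (0.6214 − 0.6353)/0.0333 = -0.0139/0.0333 = -0.42.
p-value = P(Z > -0.417) ≈ 0.6617.

z = -0.42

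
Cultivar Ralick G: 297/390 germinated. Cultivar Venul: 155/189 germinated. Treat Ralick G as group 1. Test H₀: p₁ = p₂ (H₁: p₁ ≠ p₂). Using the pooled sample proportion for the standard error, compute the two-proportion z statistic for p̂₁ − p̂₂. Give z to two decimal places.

p̂₁ = 297/390 = 0.7615, p̂₂ = 155/189 = 0.8201.
Pooled p̂ = (297+155)/(390+189) = 452/579 = 0.7807.
SE = √(p̂(1−p̂)(1/n₁+1/n₂)) = √(0.7807·0.2193·0.00785511) = √(0.00134505) = 0.0367.
z = (0.7615 − 0.8201)/0.0367 = -0.0586/0.0367 = -1.60.
Two-sided p-value ≈ 2·Φ(−1.597) = 0.1103.

z = -1.60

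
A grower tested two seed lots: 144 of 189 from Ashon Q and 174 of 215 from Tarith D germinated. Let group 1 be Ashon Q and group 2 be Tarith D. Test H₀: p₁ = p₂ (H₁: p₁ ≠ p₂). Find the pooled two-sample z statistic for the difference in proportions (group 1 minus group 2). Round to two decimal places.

z = -1.16

p̂₁ = 144/189 = 0.7619, p̂₂ = 174/215 = 0.8093.
Pooled p̂ = (144+174)/(189+215) = 318/404 = 0.7871.
SE = √(p̂(1−p̂)(1/n₁+1/n₂)) = √(0.7871·0.2129·0.00994217) = √(0.00166588) = 0.0408.
z = (0.7619 − 0.8093)/0.0408 = -0.0474/0.0408 = -1.16.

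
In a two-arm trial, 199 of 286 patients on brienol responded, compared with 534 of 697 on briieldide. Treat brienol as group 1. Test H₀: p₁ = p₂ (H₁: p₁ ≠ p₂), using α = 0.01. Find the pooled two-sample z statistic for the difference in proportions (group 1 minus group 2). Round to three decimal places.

z = -2.300

p̂₁ = 199/286 ≈ 0.69580, p̂₂ = 534/697 ≈ 0.76614.
Pooled p̂ = (199+534)/(286+697) = 733/983 = 0.74568.
SE = √(p̂(1−p̂)(1/n₁+1/n₂)) = √(0.74568·0.25432·0.00493122) = √(0.000935172) = 0.03058.
z = (0.69580 − 0.76614)/0.03058 = -0.07034/0.03058 = -2.300.
p-value = 2·P(Z > 2.300) ≈ 0.0214; since p > α = 0.01, fail to reject H₀.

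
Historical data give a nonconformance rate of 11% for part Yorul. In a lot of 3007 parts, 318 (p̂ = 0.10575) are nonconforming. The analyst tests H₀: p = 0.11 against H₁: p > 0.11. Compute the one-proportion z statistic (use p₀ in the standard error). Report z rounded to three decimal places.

p̂ = 318/3007 ≈ 0.10575.
Under H₀, SE = √(0.11·0.89/3007) = √(3.25574e-05) = 0.00571.
z = (0.10575 − 0.11)/0.00571 = -0.00425/0.00571 = -0.744.
p-value = P(Z > -0.744) ≈ 0.7716.

z = -0.744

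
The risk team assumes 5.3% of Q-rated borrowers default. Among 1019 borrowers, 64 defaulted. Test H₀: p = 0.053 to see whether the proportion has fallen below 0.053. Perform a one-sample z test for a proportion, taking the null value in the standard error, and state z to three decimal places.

z = 1.397

p̂ = 64/1019 = 0.06281.
Under H₀, SE = √(0.053·0.947/1019) = √(4.92552e-05) = 0.00702.
z = (0.06281 − 0.053)/0.00702 = 0.00981/0.00702 = 1.397.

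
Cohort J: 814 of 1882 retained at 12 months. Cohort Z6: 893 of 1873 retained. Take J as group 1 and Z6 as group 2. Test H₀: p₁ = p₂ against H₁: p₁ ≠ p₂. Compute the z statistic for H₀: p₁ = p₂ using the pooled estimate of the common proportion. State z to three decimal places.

z = -2.723

p̂₁ = 814/1882 = 0.432519, p̂₂ = 893/1873 = 0.476775.
Pooled p̂ = (814+893)/(1882+1873) = 1707/3755 = 0.454594.
SE = √(p̂(1−p̂)(1/n₁+1/n₂)) = √(0.454594·0.545406·0.00106525) = √(0.000264117) = 0.016252.
z = (0.432519 − 0.476775)/0.016252 = -0.044256/0.016252 = -2.723.
Two-sided p-value ≈ 2·Φ(−2.723) = 0.0065.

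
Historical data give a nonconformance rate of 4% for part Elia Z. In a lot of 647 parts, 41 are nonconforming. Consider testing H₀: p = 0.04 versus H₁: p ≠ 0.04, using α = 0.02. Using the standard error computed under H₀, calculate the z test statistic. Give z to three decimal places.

p̂ = 41/647 = 0.063369.
Under H₀, SE = √(0.04·0.96/647) = √(5.93509e-05) = 0.007704.
z = (0.063369 − 0.04)/0.007704 = 0.023369/0.007704 = 3.033.
p-value = 2·P(Z > 3.033) ≈ 0.0024. With α = 0.02, reject H₀.

z = 3.033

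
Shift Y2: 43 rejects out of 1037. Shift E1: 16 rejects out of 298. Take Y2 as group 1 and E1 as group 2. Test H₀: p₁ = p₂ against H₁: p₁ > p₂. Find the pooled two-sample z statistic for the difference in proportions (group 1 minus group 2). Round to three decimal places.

p̂₁ = 43/1037 ≈ 0.04147, p̂₂ = 16/298 ≈ 0.05369.
Pooled p̂ = (43+16)/(1037+298) = 59/1335 = 0.04419.
SE = √(0.0422416 × 0.00432002) = 0.01351.
z = (0.04147 − 0.05369)/0.01351 = -0.01222/0.01351 = -0.905.

z = -0.905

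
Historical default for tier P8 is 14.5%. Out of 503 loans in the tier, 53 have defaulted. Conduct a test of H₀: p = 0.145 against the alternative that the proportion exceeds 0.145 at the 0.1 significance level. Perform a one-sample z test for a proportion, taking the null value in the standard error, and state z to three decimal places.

p̂ = 53/503 = 0.10537.
SE = √(p₀(1−p₀)/n) = √(0.12397/503) = 0.01570.
z = (0.10537 − 0.145)/0.01570 = -0.03963/0.01570 = -2.524.
p-value = P(Z > -2.524) ≈ 0.9942, so at α = 0.1 we fail to reject H₀.

z = -2.524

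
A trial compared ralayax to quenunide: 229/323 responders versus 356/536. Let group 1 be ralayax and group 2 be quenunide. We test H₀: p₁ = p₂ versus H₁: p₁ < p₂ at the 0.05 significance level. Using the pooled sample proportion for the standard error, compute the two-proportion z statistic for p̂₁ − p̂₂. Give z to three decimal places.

z = 1.365

p̂₁ = 229/323 = 0.70898, p̂₂ = 356/536 = 0.66418.
Pooled p̂ = (229+356)/(323+536) = 585/859 = 0.68102.
SE = √(0.21723 × 0.00496165) = 0.03283.
z = (0.70898 − 0.66418)/0.03283 = 0.04480/0.03283 = 1.365.
p-value = P(Z < 1.365) ≈ 0.9138, so at α = 0.05 we fail to reject H₀.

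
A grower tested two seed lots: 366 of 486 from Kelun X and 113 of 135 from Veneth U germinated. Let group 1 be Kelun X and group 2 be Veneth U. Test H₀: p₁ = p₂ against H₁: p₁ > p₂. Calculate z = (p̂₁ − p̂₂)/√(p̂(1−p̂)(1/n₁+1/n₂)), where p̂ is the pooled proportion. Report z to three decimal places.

p̂₁ = 366/486 = 0.75309, p̂₂ = 113/135 = 0.83704.
Pooled p̂ = (366+113)/(486+135) = 479/621 = 0.77134.
SE = √(0.176376 × 0.00946502) = 0.04086.
z = (0.75309 − 0.83704)/0.04086 = -0.08395/0.04086 = -2.055.
p-value = P(Z > -2.055) ≈ 0.9800.

z = -2.055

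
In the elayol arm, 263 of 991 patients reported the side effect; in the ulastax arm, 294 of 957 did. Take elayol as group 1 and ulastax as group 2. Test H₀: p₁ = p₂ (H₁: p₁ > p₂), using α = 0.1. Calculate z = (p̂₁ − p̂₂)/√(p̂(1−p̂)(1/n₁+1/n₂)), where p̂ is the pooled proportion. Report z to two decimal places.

p̂₁ = 263/991 ≈ 0.2654, p̂₂ = 294/957 ≈ 0.3072.
Pooled p̂ = (263+294)/(991+957) = 557/1948 = 0.2859.
SE = √(0.204176 × 0.00205401) = 0.0205.
z = (0.2654 − 0.3072)/0.0205 = -0.0418/0.0205 = -2.04.
p-value = P(Z > -2.042) ≈ 0.9794; since p > α = 0.1, fail to reject H₀.

z = -2.04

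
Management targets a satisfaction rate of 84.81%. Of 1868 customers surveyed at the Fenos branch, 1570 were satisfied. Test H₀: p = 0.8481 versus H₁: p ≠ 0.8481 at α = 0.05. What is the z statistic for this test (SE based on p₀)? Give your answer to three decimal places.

p̂ = 1570/1868 = 0.84047.
SE = √(p₀(1−p₀)/n) = √(0.12883/1868) = 0.00830.
z = (0.84047 − 0.8481)/0.00830 = -0.00763/0.00830 = -0.919.
Two-sided p-value ≈ 2·Φ(−0.919) = 0.3583. With α = 0.05, fail to reject H₀.

z = -0.919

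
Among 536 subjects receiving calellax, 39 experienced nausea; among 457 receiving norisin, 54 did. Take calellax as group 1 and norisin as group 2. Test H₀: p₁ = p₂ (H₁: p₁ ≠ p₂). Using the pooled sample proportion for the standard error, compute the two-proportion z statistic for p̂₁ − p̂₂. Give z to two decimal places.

p̂₁ = 39/536 ≈ 0.07276, p̂₂ = 54/457 ≈ 0.11816.
Pooled p̂ = (39+54)/(536+457) = 93/993 = 0.09366.
SE = √(p̂(1−p̂)(1/n₁+1/n₂)) = √(0.09366·0.90634·0.00405386) = √(0.000344108) = 0.01855.
z = (0.07276 − 0.11816)/0.01855 = -0.04540/0.01855 = -2.45.
p-value = 2·P(Z > 2.447) ≈ 0.0144.

z = -2.45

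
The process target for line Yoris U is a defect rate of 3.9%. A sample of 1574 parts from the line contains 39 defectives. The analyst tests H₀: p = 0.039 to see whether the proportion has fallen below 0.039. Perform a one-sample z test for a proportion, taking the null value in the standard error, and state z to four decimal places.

p̂ = 39/1574 = 0.0247776.
Under H₀, SE = √(0.039·0.961/1574) = √(2.38113e-05) = 0.0048797.
z = (0.0247776 − 0.039)/0.0048797 = -0.0142224/0.0048797 = -2.9146.

z = -2.9146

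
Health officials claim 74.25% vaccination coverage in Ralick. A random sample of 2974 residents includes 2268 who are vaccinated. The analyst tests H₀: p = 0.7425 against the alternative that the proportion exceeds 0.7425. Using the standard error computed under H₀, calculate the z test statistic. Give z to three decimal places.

z = 2.508

p̂ = 2268/2974 = 0.762609.
Standard error under H₀: √(0.7425×0.2575/2974) = 0.008018.
z = (0.762609 − 0.7425)/0.008018 = 0.020109/0.008018 = 2.508.
p-value = P(Z > 2.508) ≈ 0.0061.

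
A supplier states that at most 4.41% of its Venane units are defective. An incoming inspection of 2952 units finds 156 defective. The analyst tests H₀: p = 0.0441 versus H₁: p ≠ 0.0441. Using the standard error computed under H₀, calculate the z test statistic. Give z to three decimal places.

p̂ = 156/2952 ≈ 0.052846.
Under H₀, SE = √(0.0441·0.9559/2952) = √(1.42802e-05) = 0.003779.
z = (0.052846 − 0.0441)/0.003779 = 0.008746/0.003779 = 2.314.

z = 2.314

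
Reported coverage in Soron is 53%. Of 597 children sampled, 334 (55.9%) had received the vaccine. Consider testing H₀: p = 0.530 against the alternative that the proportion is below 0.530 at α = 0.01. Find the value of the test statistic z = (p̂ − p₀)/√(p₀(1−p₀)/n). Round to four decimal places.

p̂ = 334/597 = 0.559464.
SE = √(p₀(1−p₀)/n) = √(0.2491/597) = 0.020427.
z = (0.559464 − 0.53)/0.020427 = 0.029464/0.020427 = 1.4424.
p-value = P(Z < 1.442) ≈ 0.9254. With α = 0.01, fail to reject H₀.

z = 1.4424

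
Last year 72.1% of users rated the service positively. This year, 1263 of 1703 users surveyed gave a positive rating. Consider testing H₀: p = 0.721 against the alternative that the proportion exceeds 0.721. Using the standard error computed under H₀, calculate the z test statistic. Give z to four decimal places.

p̂ = 1263/1703 ≈ 0.741632.
SE = √(p₀(1−p₀)/n) = √(0.20116/1703) = 0.010868.
z = (0.741632 − 0.721)/0.010868 = 0.020632/0.010868 = 1.8984.
p-value = P(Z > 1.898) ≈ 0.0288.

z = 1.8984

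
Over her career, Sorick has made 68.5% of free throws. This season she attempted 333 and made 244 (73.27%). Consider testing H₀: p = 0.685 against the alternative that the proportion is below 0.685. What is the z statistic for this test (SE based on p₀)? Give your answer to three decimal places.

z = 1.875

p̂ = 244/333 = 0.73273.
Under H₀, SE = √(0.685·0.315/333) = √(0.000647973) = 0.02546.
z = (0.73273 − 0.685)/0.02546 = 0.04773/0.02546 = 1.875.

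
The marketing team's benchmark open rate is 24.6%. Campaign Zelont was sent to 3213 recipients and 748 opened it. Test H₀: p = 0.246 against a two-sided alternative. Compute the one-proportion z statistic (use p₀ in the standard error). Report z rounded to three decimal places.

p̂ = 748/3213 ≈ 0.23280.
Under H₀, SE = √(0.246·0.754/3213) = √(5.77292e-05) = 0.00760.
z = (0.23280 − 0.246)/0.00760 = -0.01320/0.00760 = -1.737.
p-value = 2·P(Z > 1.737) ≈ 0.0824.

z = -1.737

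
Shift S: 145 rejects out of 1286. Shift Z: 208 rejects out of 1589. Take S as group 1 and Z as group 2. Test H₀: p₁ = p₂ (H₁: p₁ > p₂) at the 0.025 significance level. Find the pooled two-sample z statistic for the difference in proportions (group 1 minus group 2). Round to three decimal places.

p̂₁ = 145/1286 = 0.11275, p̂₂ = 208/1589 = 0.13090.
Pooled p̂ = (145+208)/(1286+1589) = 353/2875 = 0.12278.
SE = √(p̂(1−p̂)(1/n₁+1/n₂)) = √(0.12278·0.87722·0.00140693) = √(0.000151536) = 0.01231.
z = (0.11275 − 0.13090)/0.01231 = -0.01815/0.01231 = -1.474.
p-value = P(Z > -1.474) ≈ 0.9298. With α = 0.025, fail to reject H₀.

z = -1.474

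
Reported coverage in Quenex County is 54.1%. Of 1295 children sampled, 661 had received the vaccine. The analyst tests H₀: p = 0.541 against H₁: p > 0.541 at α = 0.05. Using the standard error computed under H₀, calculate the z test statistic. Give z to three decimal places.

z = -2.208

p̂ = 661/1295 = 0.51042.
SE = √(p₀(1−p₀)/n) = √(0.24832/1295) = 0.01385.
z = (0.51042 − 0.541)/0.01385 = -0.03058/0.01385 = -2.208.
p-value = P(Z > -2.208) ≈ 0.9864; since p > α = 0.05, fail to reject H₀.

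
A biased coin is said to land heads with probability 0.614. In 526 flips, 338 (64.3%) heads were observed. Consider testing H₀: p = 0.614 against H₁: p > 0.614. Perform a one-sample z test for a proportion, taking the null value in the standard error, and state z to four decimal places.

z = 1.3467

p̂ = 338/526 = 0.642586.
Under H₀, SE = √(0.614·0.386/526) = √(0.000450578) = 0.021227.
z = (0.642586 − 0.614)/0.021227 = 0.028586/0.021227 = 1.3467.
p-value = P(Z > 1.347) ≈ 0.0890.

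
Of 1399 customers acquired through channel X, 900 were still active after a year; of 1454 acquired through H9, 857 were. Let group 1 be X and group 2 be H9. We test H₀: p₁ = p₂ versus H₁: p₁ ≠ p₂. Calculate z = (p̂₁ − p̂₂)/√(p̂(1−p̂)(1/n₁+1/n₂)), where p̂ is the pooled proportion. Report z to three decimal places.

z = 2.959

p̂₁ = 900/1399 = 0.64332, p̂₂ = 857/1454 = 0.58941.
Pooled p̂ = (900+857)/(1399+1454) = 1757/2853 = 0.61584.
SE = √(p̂(1−p̂)(1/n₁+1/n₂)) = √(0.61584·0.38416·0.00140255) = √(0.000331817) = 0.01822.
z = (0.64332 − 0.58941)/0.01822 = 0.05391/0.01822 = 2.959.
p-value = 2·P(Z > 2.959) ≈ 0.0031.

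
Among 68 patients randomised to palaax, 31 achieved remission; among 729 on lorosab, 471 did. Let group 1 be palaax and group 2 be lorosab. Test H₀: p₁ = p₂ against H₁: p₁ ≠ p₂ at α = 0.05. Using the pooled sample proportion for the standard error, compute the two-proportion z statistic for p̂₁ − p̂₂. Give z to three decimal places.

z = -3.107

p̂₁ = 31/68 ≈ 0.45588, p̂₂ = 471/729 ≈ 0.64609.
Pooled p̂ = (31+471)/(68+729) = 502/797 = 0.62986.
SE = √(0.233136 × 0.0160776) = 0.06122.
z = (0.45588 − 0.64609)/0.06122 = -0.19021/0.06122 = -3.107.
p-value = 2·P(Z > 3.107) ≈ 0.0019; since p < α = 0.05, reject H₀.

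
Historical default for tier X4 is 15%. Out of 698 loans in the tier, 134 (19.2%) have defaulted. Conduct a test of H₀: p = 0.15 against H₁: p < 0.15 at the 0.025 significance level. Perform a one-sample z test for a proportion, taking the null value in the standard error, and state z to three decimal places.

p̂ = 134/698 = 0.191977.
SE = √(p₀(1−p₀)/n) = √(0.1275/698) = 0.013515.
z = (0.191977 − 0.15)/0.013515 = 0.041977/0.013515 = 3.106.
p-value = P(Z < 3.106) ≈ 0.9991; since p > α = 0.025, fail to reject H₀.

z = 3.106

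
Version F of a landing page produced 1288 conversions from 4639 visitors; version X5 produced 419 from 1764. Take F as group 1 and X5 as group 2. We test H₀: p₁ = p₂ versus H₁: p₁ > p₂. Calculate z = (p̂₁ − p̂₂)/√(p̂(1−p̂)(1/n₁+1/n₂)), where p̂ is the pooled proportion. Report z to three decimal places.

p̂₁ = 1288/4639 = 0.27765, p̂₂ = 419/1764 = 0.23753.
Pooled p̂ = (1288+419)/(4639+1764) = 1707/6403 = 0.26659.
SE = √(p̂(1−p̂)(1/n₁+1/n₂)) = √(0.26659·0.73341·0.000782457) = √(0.000152987) = 0.01237.
z = (0.27765 − 0.23753)/0.01237 = 0.04012/0.01237 = 3.243.

z = 3.243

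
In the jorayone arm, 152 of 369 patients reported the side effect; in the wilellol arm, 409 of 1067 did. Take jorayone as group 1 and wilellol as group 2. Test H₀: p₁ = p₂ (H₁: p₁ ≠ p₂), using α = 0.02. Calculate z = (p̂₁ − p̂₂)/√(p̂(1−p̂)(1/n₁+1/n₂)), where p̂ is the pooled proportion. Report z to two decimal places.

z = 0.97

p̂₁ = 152/369 = 0.4119, p̂₂ = 409/1067 = 0.3833.
Pooled p̂ = (152+409)/(369+1067) = 561/1436 = 0.3907.
SE = √(p̂(1−p̂)(1/n₁+1/n₂)) = √(0.3907·0.6093·0.00364723) = √(0.000868212) = 0.0295.
z = (0.4119 − 0.3833)/0.0295 = 0.0286/0.0295 = 0.97.
p-value = 2·P(Z > 0.971) ≈ 0.3316, so at α = 0.02 we fail to reject H₀.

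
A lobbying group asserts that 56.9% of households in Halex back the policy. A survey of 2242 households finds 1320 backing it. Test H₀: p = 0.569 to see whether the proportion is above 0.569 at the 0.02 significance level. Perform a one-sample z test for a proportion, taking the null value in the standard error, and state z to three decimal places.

z = 1.889

p̂ = 1320/2242 ≈ 0.58876.
SE = √(p₀(1−p₀)/n) = √(0.24524/2242) = 0.01046.
z = (0.58876 − 0.569)/0.01046 = 0.01976/0.01046 = 1.889.
p-value = P(Z > 1.889) ≈ 0.0294. With α = 0.02, fail to reject H₀.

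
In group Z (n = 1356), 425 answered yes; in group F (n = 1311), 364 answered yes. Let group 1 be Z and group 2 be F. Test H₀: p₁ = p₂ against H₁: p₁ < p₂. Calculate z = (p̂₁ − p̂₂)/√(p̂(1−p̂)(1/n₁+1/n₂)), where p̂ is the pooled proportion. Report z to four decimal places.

p̂₁ = 425/1356 ≈ 0.3134218, p̂₂ = 364/1311 ≈ 0.2776506.
Pooled p̂ = (425+364)/(1356+1311) = 789/2667 = 0.2958380.
SE = √(0.208318 × 0.00150024) = 0.0176784.
z = (0.3134218 − 0.2776506)/0.0176784 = 0.0357712/0.0176784 = 2.0234.

z = 2.0234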